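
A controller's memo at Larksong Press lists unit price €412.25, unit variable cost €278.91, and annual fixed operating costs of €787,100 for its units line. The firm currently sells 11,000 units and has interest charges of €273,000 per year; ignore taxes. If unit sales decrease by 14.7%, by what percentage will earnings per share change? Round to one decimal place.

-53.0%

Total contribution margin = 11,000 × €133.34 = €1,466,740.00.
Subtracting fixed costs: EBIT = €1,466,740.00 − €787,100 = €679,640.00.
Interest = €273,000.00, so EBIT − I = €406,640.00.
Degree of combined leverage = contribution ÷ (EBIT − I) = €1,466,740.00 ÷ €406,640.00 = 3.6070.
EPS therefore changes by 3.6070 × (-14.7%) = -53.0%.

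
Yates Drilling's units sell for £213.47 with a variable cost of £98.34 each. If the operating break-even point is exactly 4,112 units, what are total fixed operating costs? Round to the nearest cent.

Contribution margin per unit = £213.47 − £98.34 = £115.13.
Since BE = FC / CM, FC = 4,112 × £115.13 = £473,414.56.

£473,414.56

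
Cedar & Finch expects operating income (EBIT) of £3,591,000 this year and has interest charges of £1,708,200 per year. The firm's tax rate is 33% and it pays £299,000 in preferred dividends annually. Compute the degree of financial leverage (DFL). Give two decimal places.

2.50

Interest = £1,708,200.00.
Preferred dividends grossed up pre-tax: £299,000 / (1 − 0.33) = £446,268.66.
DFL = EBIT ÷ [EBIT − I − D_p/(1−t)] = £3,591,000 ÷ [£3,591,000 − £1,708,200.00 − £446,268.66] = £3,591,000 ÷ £1,436,531.34 = 2.4998.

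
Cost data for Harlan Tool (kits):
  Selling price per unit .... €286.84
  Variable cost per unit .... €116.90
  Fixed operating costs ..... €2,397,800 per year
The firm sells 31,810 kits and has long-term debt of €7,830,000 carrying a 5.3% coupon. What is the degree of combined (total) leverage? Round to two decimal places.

2.08

At 31,810 units, contribution = 31,810 × €169.94 = €5,405,791.40.
EBIT = €5,405,791.40 − €2,397,800 = €3,007,991.40. Interest = €414,990.00.
DOL = €5,405,791.40 ÷ €3,007,991.40 = 1.7971; DFL = €3,007,991.40 ÷ €2,593,001.40 = 1.1600.
DCL = DOL × DFL = 1.7971 × 1.1600 = 2.0846.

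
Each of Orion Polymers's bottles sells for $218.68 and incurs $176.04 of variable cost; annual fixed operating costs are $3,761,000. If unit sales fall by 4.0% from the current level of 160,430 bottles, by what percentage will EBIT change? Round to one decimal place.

At 160,430 units, contribution = 160,430 × $42.64 = $6,840,735.20.
Subtracting fixed costs: EBIT = $6,840,735.20 − $3,761,000 = $3,079,735.20.
DOL = contribution ÷ EBIT = $6,840,735.20 ÷ $3,079,735.20 = 2.2212.
Operating income changes by 2.2212 × -4.0% = -8.9%.

-8.9%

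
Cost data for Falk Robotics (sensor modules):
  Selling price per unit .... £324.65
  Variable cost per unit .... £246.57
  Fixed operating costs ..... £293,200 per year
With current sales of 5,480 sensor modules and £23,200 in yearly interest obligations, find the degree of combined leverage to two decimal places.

3.84

Contribution at this volume is 5,480 × £78.08 = £427,878.40.
Operating income = contribution − fixed costs = £427,878.40 − £293,200 = £134,678.40. Interest = £23,200.00.
DOL = £427,878.40 ÷ £134,678.40 = 3.1770; DFL = £134,678.40 ÷ £111,478.40 = 1.2081.
DCL = DOL × DFL = 3.1770 × 1.2081 = 3.8381.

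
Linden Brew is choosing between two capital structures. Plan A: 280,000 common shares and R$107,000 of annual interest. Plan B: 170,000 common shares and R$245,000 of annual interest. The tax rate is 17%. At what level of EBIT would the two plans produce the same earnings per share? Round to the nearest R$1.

Set EPS_A = EPS_B: (EBIT − R$107,000)(1 − 0.17) ÷ 280,000 = (EBIT − R$245,000)(1 − 0.17) ÷ 170,000.
Cancelling (1 − t) and cross-multiplying: 170,000·(EBIT − 107,000) = 280,000·(EBIT − 245,000).
Solving, EBIT = (245,000·280,000 − 107,000·170,000) / (280,000 − 170,000) = 50,410,000,000 / 110,000 = 458,272.73.

R$458,273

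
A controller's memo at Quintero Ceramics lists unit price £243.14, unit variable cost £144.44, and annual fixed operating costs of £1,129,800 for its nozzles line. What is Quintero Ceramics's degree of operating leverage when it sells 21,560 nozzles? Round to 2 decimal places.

Total contribution margin = 21,560 × £98.70 = £2,127,972.00.
Subtracting fixed costs: EBIT = £2,127,972.00 − £1,129,800 = £998,172.00.
DOL = contribution ÷ EBIT = £2,127,972.00 ÷ £998,172.00 = 2.1319.

2.13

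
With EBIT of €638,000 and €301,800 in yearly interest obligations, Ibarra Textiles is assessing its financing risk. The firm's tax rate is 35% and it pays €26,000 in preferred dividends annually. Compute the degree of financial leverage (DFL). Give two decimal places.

Interest = €301,800.00.
Pre-tax preferred-dividend burden = €26,000 ÷ (1 − 0.35) = €40,000.00.
DFL = EBIT ÷ [EBIT − I − D_p/(1−t)] = €638,000 ÷ [€638,000 − €301,800.00 − €40,000.00] = €638,000 ÷ €296,200.00 = 2.1540.

2.15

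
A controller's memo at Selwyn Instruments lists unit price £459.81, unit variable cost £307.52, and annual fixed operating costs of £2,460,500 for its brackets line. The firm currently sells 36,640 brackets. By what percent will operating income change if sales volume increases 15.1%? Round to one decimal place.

Contribution at this volume is 36,640 × £152.29 = £5,579,905.60.
EBIT = £5,579,905.60 − £2,460,500 = £3,119,405.60.
Degree of operating leverage = £5,579,905.60 / £3,119,405.60 = 1.7888.
So EBIT moves 1.7888 × (+15.1%) = +27.0%.

+27.0%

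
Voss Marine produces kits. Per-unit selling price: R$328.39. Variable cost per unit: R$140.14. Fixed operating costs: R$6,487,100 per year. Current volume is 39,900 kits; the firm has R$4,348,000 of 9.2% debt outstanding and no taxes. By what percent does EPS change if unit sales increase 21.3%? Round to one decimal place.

+256.4%

Total contribution margin = 39,900 × R$188.25 = R$7,511,175.00.
Subtracting fixed costs: EBIT = R$7,511,175.00 − R$6,487,100 = R$1,024,075.00.
After interest of R$400,016.00, pre-tax earnings = R$624,059.00.
DCL = total CM / (EBIT − I) = R$7,511,175.00 / R$624,059.00 = 12.0360.
EPS therefore changes by 12.0360 × (+21.3%) = +256.4%.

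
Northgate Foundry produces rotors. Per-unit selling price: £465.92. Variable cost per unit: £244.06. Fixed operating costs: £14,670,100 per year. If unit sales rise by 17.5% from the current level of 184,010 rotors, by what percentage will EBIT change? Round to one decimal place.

+27.3%

Total contribution margin = 184,010 × £221.86 = £40,824,458.60.
Subtracting fixed costs: EBIT = £40,824,458.60 − £14,670,100 = £26,154,358.60.
Degree of operating leverage = £40,824,458.60 / £26,154,358.60 = 1.5609.
So EBIT moves 1.5609 × (+17.5%) = +27.3%.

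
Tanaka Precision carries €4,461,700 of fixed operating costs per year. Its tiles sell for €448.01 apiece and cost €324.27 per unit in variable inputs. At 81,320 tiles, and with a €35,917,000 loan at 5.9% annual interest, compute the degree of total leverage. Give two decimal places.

2.89

At 81,320 units, contribution = 81,320 × €123.74 = €10,062,536.80.
EBIT = €10,062,536.80 − €4,461,700 = €5,600,836.80. Interest = €2,119,103.00, so EBIT − I = €3,481,733.80.
DCL = contribution ÷ (EBIT − I) = €10,062,536.80 ÷ €3,481,733.80 = 2.8901.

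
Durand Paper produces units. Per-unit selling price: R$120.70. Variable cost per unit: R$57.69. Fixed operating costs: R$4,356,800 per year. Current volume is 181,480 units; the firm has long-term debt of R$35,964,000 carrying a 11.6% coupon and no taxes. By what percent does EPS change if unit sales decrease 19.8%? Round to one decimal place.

At 181,480 units, contribution = 181,480 × R$63.01 = R$11,435,054.80.
Operating income = contribution − fixed costs = R$11,435,054.80 − R$4,356,800 = R$7,078,254.80.
After interest of R$4,171,824.00, pre-tax earnings = R$2,906,430.80.
DCL = total CM / (EBIT − I) = R$11,435,054.80 / R$2,906,430.80 = 3.9344.
EPS therefore changes by 3.9344 × (-19.8%) = -77.9%.

-77.9%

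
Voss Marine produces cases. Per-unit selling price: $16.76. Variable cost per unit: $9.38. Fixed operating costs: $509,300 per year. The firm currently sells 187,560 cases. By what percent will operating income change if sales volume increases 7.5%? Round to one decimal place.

+11.9%

Contribution at this volume is 187,560 × $7.38 = $1,384,192.80.
Operating income = contribution − fixed costs = $1,384,192.80 − $509,300 = $874,892.80.
So DOL = total CM / EBIT = $1,384,192.80 / $874,892.80 = 1.5821.
So EBIT moves 1.5821 × (+7.5%) = +11.9%.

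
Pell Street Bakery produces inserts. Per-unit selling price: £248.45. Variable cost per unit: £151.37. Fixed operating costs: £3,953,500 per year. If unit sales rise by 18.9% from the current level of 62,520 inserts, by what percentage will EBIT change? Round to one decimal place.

+54.2%

Contribution at this volume is 62,520 × £97.08 = £6,069,441.60.
EBIT = £6,069,441.60 − £3,953,500 = £2,115,941.60.
So DOL = total CM / EBIT = £6,069,441.60 / £2,115,941.60 = 2.8684.
%ΔEBIT = DOL × %ΔSales = 2.8684 × +18.9% = +54.2%.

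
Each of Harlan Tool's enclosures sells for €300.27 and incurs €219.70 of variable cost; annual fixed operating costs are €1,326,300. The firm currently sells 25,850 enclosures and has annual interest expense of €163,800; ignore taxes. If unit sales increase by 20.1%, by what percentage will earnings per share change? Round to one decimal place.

+70.6%

At 25,850 units, contribution = 25,850 × €80.57 = €2,082,734.50.
Subtracting fixed costs: EBIT = €2,082,734.50 − €1,326,300 = €756,434.50.
After interest of €163,800.00, pre-tax earnings = €592,634.50.
DCL = total CM / (EBIT − I) = €2,082,734.50 / €592,634.50 = 3.5144.
EPS therefore changes by 3.5144 × (+20.1%) = +70.6%.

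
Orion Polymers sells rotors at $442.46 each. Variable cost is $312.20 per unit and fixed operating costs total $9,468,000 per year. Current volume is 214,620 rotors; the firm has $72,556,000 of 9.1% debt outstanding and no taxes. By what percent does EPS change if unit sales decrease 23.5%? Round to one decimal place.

-55.3%

Total contribution margin = 214,620 × $130.26 = $27,956,401.20.
Operating income = contribution − fixed costs = $27,956,401.20 − $9,468,000 = $18,488,401.20.
Interest = $6,602,596.00, so EBIT − I = $11,885,805.20.
Degree of combined leverage = contribution ÷ (EBIT − I) = $27,956,401.20 ÷ $11,885,805.20 = 2.3521.
EPS therefore changes by 2.3521 × (-23.5%) = -55.3%.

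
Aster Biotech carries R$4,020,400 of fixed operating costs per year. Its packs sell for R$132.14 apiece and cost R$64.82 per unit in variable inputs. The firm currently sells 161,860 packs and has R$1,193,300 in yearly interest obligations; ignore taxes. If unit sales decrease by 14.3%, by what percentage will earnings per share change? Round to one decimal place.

Total contribution margin = 161,860 × R$67.32 = R$10,896,415.20.
Subtracting fixed costs: EBIT = R$10,896,415.20 − R$4,020,400 = R$6,876,015.20.
After interest of R$1,193,300.00, pre-tax earnings = R$5,682,715.20.
DCL = total CM / (EBIT − I) = R$10,896,415.20 / R$5,682,715.20 = 1.9175.
%ΔEPS = DCL × %ΔSales = 1.9175 × -14.3% = -27.4%.

-27.4%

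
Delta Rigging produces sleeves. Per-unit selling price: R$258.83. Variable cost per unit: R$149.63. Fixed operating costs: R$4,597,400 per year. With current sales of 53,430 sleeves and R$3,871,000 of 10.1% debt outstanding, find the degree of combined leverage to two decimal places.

Total contribution margin = 53,430 × R$109.20 = R$5,834,556.00.
EBIT = R$5,834,556.00 − R$4,597,400 = R$1,237,156.00. Interest = R$390,971.00, so EBIT − I = R$846,185.00.
DCL = contribution ÷ (EBIT − I) = R$5,834,556.00 ÷ R$846,185.00 = 6.8951.

6.90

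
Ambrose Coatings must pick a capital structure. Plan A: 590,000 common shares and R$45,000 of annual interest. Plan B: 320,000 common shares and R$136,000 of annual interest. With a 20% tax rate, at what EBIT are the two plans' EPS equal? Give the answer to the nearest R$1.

At indifference, (EBIT − 45,000)(1 − t)/590,000 = (EBIT − 136,000)(1 − t)/320,000.
The (1 − t) factor cancels: (EBIT − 45,000) × 320,000 = (EBIT − 136,000) × 590,000.
EBIT × (590,000 − 320,000) = 136,000 × 590,000 − 45,000 × 320,000 = 65,840,000,000, so EBIT = 65,840,000,000 ÷ 270,000 = 243,851.85.

R$243,852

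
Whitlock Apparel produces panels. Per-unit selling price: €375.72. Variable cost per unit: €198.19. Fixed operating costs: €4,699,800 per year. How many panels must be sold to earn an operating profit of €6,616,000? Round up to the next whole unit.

Contribution margin per unit = €375.72 − €198.19 = €177.53.
Required volume = (fixed costs + target profit) ÷ CM = (€4,699,800 + €6,616,000) ÷ €177.53 = 63,740.21, so 63,741 panels.

63,741 panels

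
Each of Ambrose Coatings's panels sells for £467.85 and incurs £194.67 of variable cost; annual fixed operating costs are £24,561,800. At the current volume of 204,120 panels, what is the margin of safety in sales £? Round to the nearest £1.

£53,432,830

Each unit contributes £467.85 − £194.67 = £273.18. Break-even units = £24,561,800 ÷ £273.18 = 89,910.68; break-even revenue = 89,910.68 × £467.85 = £42,064,712.39.
Actual sales revenue = 204,120 × £467.85 = £95,497,542.00.
Margin of safety = £95,497,542.00 − £42,064,712.39 = £53,432,830.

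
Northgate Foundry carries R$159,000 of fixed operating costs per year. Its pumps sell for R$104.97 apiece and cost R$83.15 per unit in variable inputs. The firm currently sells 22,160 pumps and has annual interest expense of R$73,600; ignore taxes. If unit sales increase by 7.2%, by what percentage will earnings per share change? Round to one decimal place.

+13.9%

At 22,160 units, contribution = 22,160 × R$21.82 = R$483,531.20.
Operating income = contribution − fixed costs = R$483,531.20 − R$159,000 = R$324,531.20.
Interest = R$73,600.00, so EBIT − I = R$250,931.20.
Degree of combined leverage = contribution ÷ (EBIT − I) = R$483,531.20 ÷ R$250,931.20 = 1.9269.
EPS therefore changes by 1.9269 × (+7.2%) = +13.9%.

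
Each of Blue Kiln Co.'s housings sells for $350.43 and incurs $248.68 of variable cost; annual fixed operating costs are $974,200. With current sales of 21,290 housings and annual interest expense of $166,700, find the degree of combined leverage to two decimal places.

2.11

Contribution at this volume is 21,290 × $101.75 = $2,166,257.50.
Operating income = contribution − fixed costs = $2,166,257.50 − $974,200 = $1,192,057.50. Interest = $166,700.00.
DOL = $2,166,257.50 ÷ $1,192,057.50 = 1.8172; DFL = $1,192,057.50 ÷ $1,025,357.50 = 1.1626.
DCL = DOL × DFL = 1.8172 × 1.1626 = 2.1127.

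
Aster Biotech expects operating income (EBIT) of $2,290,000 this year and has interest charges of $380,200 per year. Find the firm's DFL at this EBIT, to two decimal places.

Annual interest charges come to $380,200.00.
Degree of financial leverage = EBIT / (EBIT − interest) = $2,290,000 / $1,909,800.00 = 1.1991.

1.20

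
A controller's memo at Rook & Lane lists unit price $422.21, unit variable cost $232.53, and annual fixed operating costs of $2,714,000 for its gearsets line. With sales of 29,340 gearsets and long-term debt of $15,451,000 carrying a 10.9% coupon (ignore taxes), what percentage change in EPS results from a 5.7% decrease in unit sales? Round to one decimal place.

Contribution at this volume is 29,340 × $189.68 = $5,565,211.20.
Operating income = contribution − fixed costs = $5,565,211.20 − $2,714,000 = $2,851,211.20.
Interest = $1,684,159.00, so EBIT − I = $1,167,052.20.
DCL = total CM / (EBIT − I) = $5,565,211.20 / $1,167,052.20 = 4.7686.
EPS therefore changes by 4.7686 × (-5.7%) = -27.2%.

-27.2%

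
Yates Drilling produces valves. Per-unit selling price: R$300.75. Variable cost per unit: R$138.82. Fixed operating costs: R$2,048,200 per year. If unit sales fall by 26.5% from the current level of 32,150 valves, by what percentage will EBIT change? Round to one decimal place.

-43.7%

At 32,150 units, contribution = 32,150 × R$161.93 = R$5,206,049.50.
EBIT = R$5,206,049.50 − R$2,048,200 = R$3,157,849.50.
Degree of operating leverage = R$5,206,049.50 / R$3,157,849.50 = 1.6486.
Operating income changes by 1.6486 × -26.5% = -43.7%.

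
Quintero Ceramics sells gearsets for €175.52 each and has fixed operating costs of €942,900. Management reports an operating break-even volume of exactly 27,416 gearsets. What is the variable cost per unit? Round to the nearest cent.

Contribution per unit must be FC / Q = €942,900 / 27,416 = €34.3923.
Hence VC = price − CM = €175.52 − €34.3923 = €141.13.

€141.13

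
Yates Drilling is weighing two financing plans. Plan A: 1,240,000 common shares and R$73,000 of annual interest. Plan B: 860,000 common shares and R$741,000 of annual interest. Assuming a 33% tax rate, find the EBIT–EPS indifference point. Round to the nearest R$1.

R$2,252,789

At indifference, (EBIT − 73,000)(1 − t)/1,240,000 = (EBIT − 741,000)(1 − t)/860,000.
Cancelling (1 − t) and cross-multiplying: 860,000·(EBIT − 73,000) = 1,240,000·(EBIT − 741,000).
EBIT × (1,240,000 − 860,000) = 741,000 × 1,240,000 − 73,000 × 860,000 = 856,060,000,000, so EBIT = 856,060,000,000 ÷ 380,000 = 2,252,789.47.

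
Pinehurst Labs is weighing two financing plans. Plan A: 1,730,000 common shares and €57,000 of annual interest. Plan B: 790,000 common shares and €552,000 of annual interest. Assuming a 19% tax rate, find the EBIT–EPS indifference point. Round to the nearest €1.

€968,011

Set EPS_A = EPS_B: (EBIT − €57,000)(1 − 0.19) ÷ 1,730,000 = (EBIT − €552,000)(1 − 0.19) ÷ 790,000.
Cancelling (1 − t) and cross-multiplying: 790,000·(EBIT − 57,000) = 1,730,000·(EBIT − 552,000).
Solving, EBIT = (552,000·1,730,000 − 57,000·790,000) / (1,730,000 − 790,000) = 909,930,000,000 / 940,000 = 968,010.64.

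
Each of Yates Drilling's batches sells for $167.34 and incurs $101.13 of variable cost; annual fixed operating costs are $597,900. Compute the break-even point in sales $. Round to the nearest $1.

$1,511,140

Contribution margin per unit = $167.34 − $101.13 = $66.21, a CM ratio of $66.21 ÷ $167.34 = 0.3957.
Break-even sales = FC ÷ CM ratio = $597,900 × $167.34 / $66.21 = $1,511,140.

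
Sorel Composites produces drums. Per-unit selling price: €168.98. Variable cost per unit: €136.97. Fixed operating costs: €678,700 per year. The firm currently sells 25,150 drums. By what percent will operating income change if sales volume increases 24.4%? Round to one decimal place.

+155.5%

At 25,150 units, contribution = 25,150 × €32.01 = €805,051.50.
Operating income = contribution − fixed costs = €805,051.50 − €678,700 = €126,351.50.
DOL = contribution ÷ EBIT = €805,051.50 ÷ €126,351.50 = 6.3715.
%ΔEBIT = DOL × %ΔSales = 6.3715 × +24.4% = +155.5%.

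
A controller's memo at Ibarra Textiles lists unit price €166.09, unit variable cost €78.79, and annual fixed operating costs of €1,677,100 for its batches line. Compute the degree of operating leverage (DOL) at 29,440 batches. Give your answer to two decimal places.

Contribution at this volume is 29,440 × €87.30 = €2,570,112.00.
Subtracting fixed costs: EBIT = €2,570,112.00 − €1,677,100 = €893,012.00.
Degree of operating leverage = €2,570,112.00 / €893,012.00 = 2.8780.

2.88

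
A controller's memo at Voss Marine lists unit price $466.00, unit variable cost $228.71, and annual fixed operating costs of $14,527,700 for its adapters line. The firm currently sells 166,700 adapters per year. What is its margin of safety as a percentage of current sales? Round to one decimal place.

Unit CM = price − variable cost = $466.00 − $228.71 = $237.29. Break-even units = $14,527,700 ÷ $237.29 = 61,223.40; break-even revenue = 61,223.40 × $466.00 = $28,530,103.25.
Actual sales revenue = 166,700 × $466.00 = $77,682,200.00.
Margin of safety = ($77,682,200.00 − $28,530,103.25) ÷ $77,682,200.00 = 63.3%.

63.3%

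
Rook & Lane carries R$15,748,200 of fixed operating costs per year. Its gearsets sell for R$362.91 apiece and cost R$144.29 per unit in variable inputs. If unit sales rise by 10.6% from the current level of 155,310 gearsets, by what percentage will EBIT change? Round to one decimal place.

+19.8%

Contribution at this volume is 155,310 × R$218.62 = R$33,953,872.20.
EBIT = R$33,953,872.20 − R$15,748,200 = R$18,205,672.20.
So DOL = total CM / EBIT = R$33,953,872.20 / R$18,205,672.20 = 1.8650.
Operating income changes by 1.8650 × +10.6% = +19.8%.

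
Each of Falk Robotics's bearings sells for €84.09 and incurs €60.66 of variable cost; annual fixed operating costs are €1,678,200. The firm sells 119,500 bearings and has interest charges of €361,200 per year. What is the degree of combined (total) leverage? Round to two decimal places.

Contribution at this volume is 119,500 × €23.43 = €2,799,885.00.
EBIT = €2,799,885.00 − €1,678,200 = €1,121,685.00. Interest = €361,200.00.
DOL = €2,799,885.00 ÷ €1,121,685.00 = 2.4961; DFL = €1,121,685.00 ÷ €760,485.00 = 1.4750.
DCL = DOL × DFL = 2.4961 × 1.4750 = 3.6817.

3.68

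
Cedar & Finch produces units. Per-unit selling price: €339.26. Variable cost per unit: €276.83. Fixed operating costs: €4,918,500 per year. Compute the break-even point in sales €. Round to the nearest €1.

Contribution margin per unit = €339.26 − €276.83 = €62.43, a CM ratio of €62.43 ÷ €339.26 = 0.1840.
Break-even sales = FC ÷ CM ratio = €4,918,500 × €339.26 / €62.43 = €26,728,341.

€26,728,341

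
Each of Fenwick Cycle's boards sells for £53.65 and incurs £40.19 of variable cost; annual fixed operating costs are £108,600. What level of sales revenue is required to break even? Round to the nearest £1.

£432,867

CM per unit = £53.65 − £40.19 = £13.46; CM ratio = £13.46 / £53.65 = 0.2509.
Break-even sales = FC ÷ CM ratio = £108,600 × £53.65 / £13.46 = £432,867.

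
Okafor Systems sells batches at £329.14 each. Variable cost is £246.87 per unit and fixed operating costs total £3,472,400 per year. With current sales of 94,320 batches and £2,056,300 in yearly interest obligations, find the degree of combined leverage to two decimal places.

3.48

Total contribution margin = 94,320 × £82.27 = £7,759,706.40.
EBIT = £7,759,706.40 − £3,472,400 = £4,287,306.40. Interest = £2,056,300.00.
DOL = £7,759,706.40 ÷ £4,287,306.40 = 1.8099; DFL = £4,287,306.40 ÷ £2,231,006.40 = 1.9217.
DCL = DOL × DFL = 1.8099 × 1.9217 = 3.4781.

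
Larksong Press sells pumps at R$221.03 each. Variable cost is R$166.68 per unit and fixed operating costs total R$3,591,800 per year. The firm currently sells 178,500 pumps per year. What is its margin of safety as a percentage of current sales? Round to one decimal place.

Contribution margin per unit = R$221.03 − R$166.68 = R$54.35. Break-even units = R$3,591,800 ÷ R$54.35 = 66,086.48; break-even revenue = 66,086.48 × R$221.03 = R$14,607,093.91.
Actual sales revenue = 178,500 × R$221.03 = R$39,453,855.00.
Margin of safety = (R$39,453,855.00 − R$14,607,093.91) ÷ R$39,453,855.00 = 63.0%.

63.0%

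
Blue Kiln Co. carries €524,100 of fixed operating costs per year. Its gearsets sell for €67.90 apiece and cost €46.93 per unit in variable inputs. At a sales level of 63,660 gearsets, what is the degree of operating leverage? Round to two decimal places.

Total contribution margin = 63,660 × €20.97 = €1,334,950.20.
Subtracting fixed costs: EBIT = €1,334,950.20 − €524,100 = €810,850.20.
Degree of operating leverage = €1,334,950.20 / €810,850.20 = 1.6464.

1.65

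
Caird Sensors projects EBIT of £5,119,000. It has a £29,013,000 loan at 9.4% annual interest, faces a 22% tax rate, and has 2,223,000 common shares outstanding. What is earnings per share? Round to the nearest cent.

Pre-tax income = £5,119,000 − £2,727,222.00 = £2,391,778.00.
After tax at 22%: net income = £2,391,778.00 × 0.78 = £1,865,586.84.
EPS = £1,865,586.84 ÷ 2,223,000 = £0.84.

£0.84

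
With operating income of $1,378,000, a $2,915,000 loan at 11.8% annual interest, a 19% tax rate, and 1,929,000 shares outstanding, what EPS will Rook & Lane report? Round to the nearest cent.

Interest = $343,970.00, so EBT = $1,378,000 − $343,970.00 = $1,034,030.00.
After tax at 19%: net income = $1,034,030.00 × 0.81 = $837,564.30.
EPS = $837,564.30 ÷ 1,929,000 = $0.43.

$0.43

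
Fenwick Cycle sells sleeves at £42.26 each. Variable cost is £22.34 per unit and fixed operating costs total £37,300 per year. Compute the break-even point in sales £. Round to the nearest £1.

CM per unit = £42.26 − £22.34 = £19.92; CM ratio = £19.92 / £42.26 = 0.4714.
Break-even sales = FC ÷ CM ratio = £37,300 × £42.26 / £19.92 = £79,131.

£79,131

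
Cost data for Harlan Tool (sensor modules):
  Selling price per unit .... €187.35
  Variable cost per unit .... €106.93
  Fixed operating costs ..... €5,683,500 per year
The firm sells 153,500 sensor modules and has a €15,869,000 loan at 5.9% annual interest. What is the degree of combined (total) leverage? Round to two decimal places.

2.16

Contribution at this volume is 153,500 × €80.42 = €12,344,470.00.
Operating income = contribution − fixed costs = €12,344,470.00 − €5,683,500 = €6,660,970.00. Interest = €936,271.00, so EBIT − I = €5,724,699.00.
Degree of total leverage = total CM / (EBIT − interest) = €12,344,470.00 / €5,724,699.00 = 2.1564.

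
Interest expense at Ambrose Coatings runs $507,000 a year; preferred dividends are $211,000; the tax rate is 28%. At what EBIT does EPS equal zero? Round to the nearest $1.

$800,056

Preferred dividends are paid after tax, so their pre-tax equivalent is $211,000 ÷ (1 − 0.28) = $293,055.56.
EPS = 0 when EBIT covers interest plus the pre-tax preferred burden: $507,000 + $293,055.56 = $800,055.56.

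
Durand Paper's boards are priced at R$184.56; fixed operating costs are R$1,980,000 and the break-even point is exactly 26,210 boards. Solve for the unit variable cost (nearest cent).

At break-even, FC = Q × (P − VC), so P − VC = R$1,980,000 ÷ 26,210 = R$75.5437.
Variable cost per unit = R$184.56 − R$75.5437 = R$109.02.

R$109.02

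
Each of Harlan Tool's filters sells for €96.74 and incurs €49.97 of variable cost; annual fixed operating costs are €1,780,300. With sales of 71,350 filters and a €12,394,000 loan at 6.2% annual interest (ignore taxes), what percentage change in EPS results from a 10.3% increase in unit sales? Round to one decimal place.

+43.6%

At 71,350 units, contribution = 71,350 × €46.77 = €3,337,039.50.
EBIT = €3,337,039.50 − €1,780,300 = €1,556,739.50.
After interest of €768,428.00, pre-tax earnings = €788,311.50.
Degree of combined leverage = contribution ÷ (EBIT − I) = €3,337,039.50 ÷ €788,311.50 = 4.2331.
%ΔEPS = DCL × %ΔSales = 4.2331 × +10.3% = +43.6%.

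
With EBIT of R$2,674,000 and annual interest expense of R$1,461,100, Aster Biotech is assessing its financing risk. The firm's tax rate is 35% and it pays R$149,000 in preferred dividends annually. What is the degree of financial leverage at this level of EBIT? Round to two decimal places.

Annual interest charges come to R$1,461,100.00.
Preferred dividends grossed up pre-tax: R$149,000 / (1 − 0.35) = R$229,230.77.
DFL = EBIT ÷ [EBIT − I − D_p/(1−t)] = R$2,674,000 ÷ [R$2,674,000 − R$1,461,100.00 − R$229,230.77] = R$2,674,000 ÷ R$983,669.23 = 2.7184.

2.72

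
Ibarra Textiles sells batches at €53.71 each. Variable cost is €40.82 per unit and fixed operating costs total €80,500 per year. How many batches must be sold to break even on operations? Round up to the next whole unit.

Unit CM = price − variable cost = €53.71 − €40.82 = €12.89.
Break-even Q = €80,500 / €12.89 = 6,245.15 → 6,246 batches.

6,246 batches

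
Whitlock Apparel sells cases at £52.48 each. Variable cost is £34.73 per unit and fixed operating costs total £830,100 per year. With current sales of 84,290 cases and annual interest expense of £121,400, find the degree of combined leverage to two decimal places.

2.75

Contribution at this volume is 84,290 × £17.75 = £1,496,147.50.
Operating income = contribution − fixed costs = £1,496,147.50 − £830,100 = £666,047.50. Interest = £121,400.00, so EBIT − I = £544,647.50.
DCL = contribution ÷ (EBIT − I) = £1,496,147.50 ÷ £544,647.50 = 2.7470.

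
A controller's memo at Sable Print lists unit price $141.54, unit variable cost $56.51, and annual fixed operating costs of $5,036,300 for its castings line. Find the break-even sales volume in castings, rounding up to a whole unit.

59,230 castings

Each unit contributes $141.54 − $56.51 = $85.03.
Break-even Q = $5,036,300 / $85.03 = 59,229.68 → 59,230 castings.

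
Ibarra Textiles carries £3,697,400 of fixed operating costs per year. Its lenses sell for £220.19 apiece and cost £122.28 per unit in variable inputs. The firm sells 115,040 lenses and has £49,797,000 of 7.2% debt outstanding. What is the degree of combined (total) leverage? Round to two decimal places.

Total contribution margin = 115,040 × £97.91 = £11,263,566.40.
EBIT = £11,263,566.40 − £3,697,400 = £7,566,166.40. Interest = £3,585,384.00, so EBIT − I = £3,980,782.40.
Degree of total leverage = total CM / (EBIT − interest) = £11,263,566.40 / £3,980,782.40 = 2.8295.

2.83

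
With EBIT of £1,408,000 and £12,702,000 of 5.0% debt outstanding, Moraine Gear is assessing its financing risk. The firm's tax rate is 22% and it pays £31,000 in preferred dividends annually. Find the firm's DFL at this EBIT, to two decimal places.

Interest = £635,100.00.
Preferred dividends grossed up pre-tax: £31,000 / (1 − 0.22) = £39,743.59.
DFL = EBIT ÷ [EBIT − I − D_p/(1−t)] = £1,408,000 ÷ [£1,408,000 − £635,100.00 − £39,743.59] = £1,408,000 ÷ £733,156.41 = 1.9205.

1.92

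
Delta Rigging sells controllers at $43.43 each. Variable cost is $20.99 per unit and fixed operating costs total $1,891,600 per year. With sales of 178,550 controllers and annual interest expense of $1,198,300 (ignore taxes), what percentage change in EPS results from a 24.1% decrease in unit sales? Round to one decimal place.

Total contribution margin = 178,550 × $22.44 = $4,006,662.00.
EBIT = $4,006,662.00 − $1,891,600 = $2,115,062.00.
After interest of $1,198,300.00, pre-tax earnings = $916,762.00.
Degree of combined leverage = contribution ÷ (EBIT − I) = $4,006,662.00 ÷ $916,762.00 = 4.3704.
%ΔEPS = DCL × %ΔSales = 4.3704 × -24.1% = -105.3%.

-105.3%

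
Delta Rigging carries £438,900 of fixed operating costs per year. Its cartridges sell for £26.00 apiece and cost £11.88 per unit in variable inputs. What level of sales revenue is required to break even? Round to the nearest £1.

£808,173

Contribution margin per unit = £26.00 − £11.88 = £14.12, a CM ratio of £14.12 ÷ £26.00 = 0.5431.
Break-even revenue = fixed costs × price ÷ CM = £438,900 × £26.00 ÷ £14.12 = £808,173.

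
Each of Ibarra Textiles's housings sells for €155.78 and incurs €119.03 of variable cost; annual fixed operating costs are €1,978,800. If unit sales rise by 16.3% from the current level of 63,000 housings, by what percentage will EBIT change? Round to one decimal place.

Contribution at this volume is 63,000 × €36.75 = €2,315,250.00.
Operating income = contribution − fixed costs = €2,315,250.00 − €1,978,800 = €336,450.00.
So DOL = total CM / EBIT = €2,315,250.00 / €336,450.00 = 6.8814.
Operating income changes by 6.8814 × +16.3% = +112.2%.

+112.2%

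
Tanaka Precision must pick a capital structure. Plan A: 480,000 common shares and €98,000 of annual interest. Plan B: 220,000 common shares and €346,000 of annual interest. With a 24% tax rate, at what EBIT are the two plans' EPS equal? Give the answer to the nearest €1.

€555,846

At indifference, (EBIT − 98,000)(1 − t)/480,000 = (EBIT − 346,000)(1 − t)/220,000.
The (1 − t) factor cancels: (EBIT − 98,000) × 220,000 = (EBIT − 346,000) × 480,000.
Solving, EBIT = (346,000·480,000 − 98,000·220,000) / (480,000 − 220,000) = 144,520,000,000 / 260,000 = 555,846.15.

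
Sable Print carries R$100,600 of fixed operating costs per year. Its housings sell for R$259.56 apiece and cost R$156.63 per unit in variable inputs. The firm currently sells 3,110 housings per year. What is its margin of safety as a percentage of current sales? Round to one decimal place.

Unit CM = price − variable cost = R$259.56 − R$156.63 = R$102.93. Break-even units = R$100,600 ÷ R$102.93 = 977.36; break-even revenue = 977.36 × R$259.56 = R$253,684.41.
Actual sales revenue = 3,110 × R$259.56 = R$807,231.60.
Margin of safety = (R$807,231.60 − R$253,684.41) ÷ R$807,231.60 = 68.6%.

68.6%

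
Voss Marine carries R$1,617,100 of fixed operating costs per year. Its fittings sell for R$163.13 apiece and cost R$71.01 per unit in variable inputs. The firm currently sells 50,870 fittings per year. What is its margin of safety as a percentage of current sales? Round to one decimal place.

Contribution margin per unit = R$163.13 − R$71.01 = R$92.12. Break-even units = R$1,617,100 ÷ R$92.12 = 17,554.28; break-even revenue = 17,554.28 × R$163.13 = R$2,863,629.21.
Current sales = 50,870 × R$163.13 = R$8,298,423.10.
Margin of safety = (R$8,298,423.10 − R$2,863,629.21) ÷ R$8,298,423.10 = 65.5%.

65.5%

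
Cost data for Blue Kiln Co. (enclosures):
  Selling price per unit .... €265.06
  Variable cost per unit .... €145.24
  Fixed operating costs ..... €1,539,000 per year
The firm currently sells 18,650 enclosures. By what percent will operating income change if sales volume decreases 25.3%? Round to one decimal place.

-81.3%

At 18,650 units, contribution = 18,650 × €119.82 = €2,234,643.00.
Subtracting fixed costs: EBIT = €2,234,643.00 − €1,539,000 = €695,643.00.
DOL = contribution ÷ EBIT = €2,234,643.00 ÷ €695,643.00 = 3.2123.
%ΔEBIT = DOL × %ΔSales = 3.2123 × -25.3% = -81.3%.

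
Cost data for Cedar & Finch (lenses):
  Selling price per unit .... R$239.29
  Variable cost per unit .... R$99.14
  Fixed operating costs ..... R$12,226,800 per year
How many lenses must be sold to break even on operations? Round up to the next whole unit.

Unit CM = price − variable cost = R$239.29 − R$99.14 = R$140.15.
Break-even volume = fixed costs ÷ CM per unit = R$12,226,800 ÷ R$140.15 = 87,240.81, so 87,241 lenses.

87,241 lenses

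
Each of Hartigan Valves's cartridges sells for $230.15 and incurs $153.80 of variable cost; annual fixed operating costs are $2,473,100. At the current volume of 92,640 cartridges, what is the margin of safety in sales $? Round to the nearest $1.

Unit CM = price − variable cost = $230.15 − $153.80 = $76.35. Break-even units = $2,473,100 ÷ $76.35 = 32,391.62; break-even revenue = 32,391.62 × $230.15 = $7,454,930.78.
Actual sales revenue = 92,640 × $230.15 = $21,321,096.00.
Margin of safety = $21,321,096.00 − $7,454,930.78 = $13,866,165.

$13,866,165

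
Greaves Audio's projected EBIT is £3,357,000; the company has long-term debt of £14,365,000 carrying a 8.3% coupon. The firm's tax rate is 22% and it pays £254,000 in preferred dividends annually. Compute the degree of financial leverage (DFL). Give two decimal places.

1.83

Annual interest charges come to £1,192,295.00.
Pre-tax preferred-dividend burden = £254,000 ÷ (1 − 0.22) = £325,641.03.
DFL = EBIT ÷ [EBIT − I − D_p/(1−t)] = £3,357,000 ÷ [£3,357,000 − £1,192,295.00 − £325,641.03] = £3,357,000 ÷ £1,839,063.97 = 1.8254.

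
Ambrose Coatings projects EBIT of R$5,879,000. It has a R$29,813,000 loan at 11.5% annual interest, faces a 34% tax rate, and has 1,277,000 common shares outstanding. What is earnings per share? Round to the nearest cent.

R$1.27

Pre-tax income = R$5,879,000 − R$3,428,495.00 = R$2,450,505.00.
After tax at 34%: net income = R$2,450,505.00 × 0.66 = R$1,617,333.30.
Per share: R$1,617,333.30 / 1,277,000 shares = R$1.27.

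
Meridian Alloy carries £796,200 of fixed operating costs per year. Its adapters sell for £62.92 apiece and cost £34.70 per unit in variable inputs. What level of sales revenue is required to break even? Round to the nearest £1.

CM per unit = £62.92 − £34.70 = £28.22; CM ratio = £28.22 / £62.92 = 0.4485.
Break-even revenue = fixed costs × price ÷ CM = £796,200 × £62.92 ÷ £28.22 = £1,775,227.

£1,775,227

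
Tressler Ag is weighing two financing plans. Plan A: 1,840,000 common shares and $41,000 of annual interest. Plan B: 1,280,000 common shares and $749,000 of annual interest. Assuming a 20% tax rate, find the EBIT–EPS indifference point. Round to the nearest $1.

Set EPS_A = EPS_B: (EBIT − $41,000)(1 − 0.20) ÷ 1,840,000 = (EBIT − $749,000)(1 − 0.20) ÷ 1,280,000.
Cancelling (1 − t) and cross-multiplying: 1,280,000·(EBIT − 41,000) = 1,840,000·(EBIT − 749,000).
Solving, EBIT = (749,000·1,840,000 − 41,000·1,280,000) / (1,840,000 − 1,280,000) = 1,325,680,000,000 / 560,000 = 2,367,285.71.

$2,367,286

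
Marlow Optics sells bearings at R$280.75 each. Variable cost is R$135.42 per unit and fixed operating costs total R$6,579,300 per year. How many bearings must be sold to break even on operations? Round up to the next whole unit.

Unit CM = price − variable cost = R$280.75 − R$135.42 = R$145.33.
Break-even Q = R$6,579,300 / R$145.33 = 45,271.45 → 45,272 bearings.

45,272 bearings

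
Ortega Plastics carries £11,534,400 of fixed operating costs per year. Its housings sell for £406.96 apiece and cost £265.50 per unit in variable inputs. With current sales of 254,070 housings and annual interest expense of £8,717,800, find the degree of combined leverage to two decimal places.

Total contribution margin = 254,070 × £141.46 = £35,940,742.20.
Operating income = contribution − fixed costs = £35,940,742.20 − £11,534,400 = £24,406,342.20. Interest = £8,717,800.00, so EBIT − I = £15,688,542.20.
Degree of total leverage = total CM / (EBIT − interest) = £35,940,742.20 / £15,688,542.20 = 2.2909.

2.29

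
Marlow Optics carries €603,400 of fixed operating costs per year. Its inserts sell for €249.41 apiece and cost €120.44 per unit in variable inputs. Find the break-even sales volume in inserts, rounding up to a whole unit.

Each unit contributes €249.41 − €120.44 = €128.97.
Units to break even: €603,400 ÷ €128.97 = 4,678.61, rounded up to 4,679.

4,679 inserts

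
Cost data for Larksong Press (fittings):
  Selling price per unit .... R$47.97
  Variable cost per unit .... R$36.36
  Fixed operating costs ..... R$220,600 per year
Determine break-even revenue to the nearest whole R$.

R$911,471

Contribution margin per unit = R$47.97 − R$36.36 = R$11.61, a CM ratio of R$11.61 ÷ R$47.97 = 0.2420.
Break-even sales = FC ÷ CM ratio = R$220,600 × R$47.97 / R$11.61 = R$911,471.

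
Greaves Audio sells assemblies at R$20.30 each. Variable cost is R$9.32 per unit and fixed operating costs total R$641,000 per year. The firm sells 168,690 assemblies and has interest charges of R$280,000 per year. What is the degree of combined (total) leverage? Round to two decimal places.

Total contribution margin = 168,690 × R$10.98 = R$1,852,216.20.
Subtracting fixed costs: EBIT = R$1,852,216.20 − R$641,000 = R$1,211,216.20. Interest = R$280,000.00, so EBIT − I = R$931,216.20.
DCL = contribution ÷ (EBIT − I) = R$1,852,216.20 ÷ R$931,216.20 = 1.9890.

1.99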